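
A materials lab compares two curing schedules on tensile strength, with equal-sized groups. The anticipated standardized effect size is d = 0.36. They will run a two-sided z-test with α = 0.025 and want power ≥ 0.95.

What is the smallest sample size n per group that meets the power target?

n = 234 per group

Set Φ(δ − 2.241) = 0.95; then δ − 2.241 = Φ⁻¹(0.95) = 1.645, giving δ = 3.886.
(Ignoring the negligible lower-tail rejection probability gives the usual closed-form inversion.)
δ = d·√(n/2) ⇒ n = 2(δ/d)² = 2 × (3.886 / 0.36)² = 233.07.
Round up to the next whole unit.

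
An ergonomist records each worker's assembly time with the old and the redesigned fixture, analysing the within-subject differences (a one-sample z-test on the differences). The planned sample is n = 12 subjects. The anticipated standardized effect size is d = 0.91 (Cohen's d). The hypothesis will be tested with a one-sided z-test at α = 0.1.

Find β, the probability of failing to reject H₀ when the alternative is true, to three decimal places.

β ≈ 0.031

Noncentrality parameter: δ = d·√n = 0.91 × √12 = 3.1523
One-sided α = 0.1 → critical value z_{0.1} = 1.282.
Power = P(Z > 1.282 − δ) = Φ(1.871) = 0.9693.
Type II error: β = 1 − power = 1 − 0.9693 = 0.0307.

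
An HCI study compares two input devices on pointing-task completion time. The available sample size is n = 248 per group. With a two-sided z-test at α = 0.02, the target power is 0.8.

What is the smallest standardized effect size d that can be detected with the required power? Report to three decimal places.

d ≈ 0.284

Need Φ(δ − 2.326) = 0.8, so δ = 2.326 + 0.842 = 3.168.
(Lower-tail contribution to power is negligible for δ > 0.)
δ = d·√(n/2) ⇒ d = δ/√(n/2) = 3.168/√(248/2) = 0.2845.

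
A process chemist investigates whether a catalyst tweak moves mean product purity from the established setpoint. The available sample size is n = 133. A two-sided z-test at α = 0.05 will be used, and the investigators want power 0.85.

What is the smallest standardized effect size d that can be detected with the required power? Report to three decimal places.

Required noncentrality: δ = z_{0.025} + z_{0.15} = 1.960 + 1.036 = 2.996.
(The second rejection-region term Φ(−δ − z_{α/2}) is negligible and dropped.)
δ = d·√n ⇒ d = δ/√n = 2.996/√133 = 0.2598.

d ≈ 0.260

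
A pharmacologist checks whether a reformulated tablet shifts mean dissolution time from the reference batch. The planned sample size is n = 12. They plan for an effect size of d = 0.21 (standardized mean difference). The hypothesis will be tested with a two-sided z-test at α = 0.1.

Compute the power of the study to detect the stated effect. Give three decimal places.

Power ≈ 0.188

Noncentrality parameter: δ = d·√n = 0.21 × √12 = 0.7275
Critical value for a two-sided test at α = 0.1: z_{α/2} = 1.645.
Power = Φ(δ − 1.645) + Φ(−δ − 1.645) = Φ(-0.917) + Φ(-2.372) = 0.1795 + 0.0088 = 0.1883.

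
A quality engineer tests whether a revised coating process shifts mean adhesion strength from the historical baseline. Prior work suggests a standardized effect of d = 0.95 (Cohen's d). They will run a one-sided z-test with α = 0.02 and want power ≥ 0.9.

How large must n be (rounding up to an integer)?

For power 0.9 need Φ(δ − z_{0.02}) = 0.9, so δ = z_{0.02} + z_{0.10} = 2.054 + 1.282 = 3.335.
δ = d·√n ⇒ n = (δ/d)² = (3.335 / 0.95)² = 12.33.
Round up to the next whole unit.

n = 13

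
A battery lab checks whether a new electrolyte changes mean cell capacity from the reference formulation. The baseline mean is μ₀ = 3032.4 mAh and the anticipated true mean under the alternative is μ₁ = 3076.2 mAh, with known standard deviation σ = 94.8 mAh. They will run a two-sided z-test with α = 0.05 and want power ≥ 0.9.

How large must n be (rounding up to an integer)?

n = 50

Standardized effect: d = |μ₁ − μ₀| / σ = |3076.2 − 3032.4| / 94.8 = 0.4620
For power 0.9 need Φ(δ − z_{0.025}) = 0.9, so δ = z_{0.025} + z_{0.10} = 1.960 + 1.282 = 3.242.
(Ignoring the negligible lower-tail rejection probability gives the usual closed-form inversion.)
δ = d·√n ⇒ n = (δ/d)² = (3.242 / 0.4620)² = 49.22.
Round up to the next whole unit.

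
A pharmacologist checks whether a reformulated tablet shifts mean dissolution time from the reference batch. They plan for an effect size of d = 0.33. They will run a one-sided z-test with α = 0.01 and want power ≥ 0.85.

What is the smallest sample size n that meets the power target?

For power 0.85 need Φ(δ − z_{0.01}) = 0.85, so δ = z_{0.01} + z_{0.15} = 2.326 + 1.036 = 3.363.
δ = d·√n ⇒ n = (δ/d)² = (3.363 / 0.33)² = 103.84.
Rounding up, n = 104.

n = 104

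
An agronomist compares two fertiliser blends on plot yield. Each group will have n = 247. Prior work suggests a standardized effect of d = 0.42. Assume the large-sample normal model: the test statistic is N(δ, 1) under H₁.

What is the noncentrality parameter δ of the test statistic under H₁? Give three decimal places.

δ ≈ 4.667

The noncentrality parameter scales effect size by the design's sample-size factor: δ = d·√(n/2) = 0.42 × √(247/2) = 4.6675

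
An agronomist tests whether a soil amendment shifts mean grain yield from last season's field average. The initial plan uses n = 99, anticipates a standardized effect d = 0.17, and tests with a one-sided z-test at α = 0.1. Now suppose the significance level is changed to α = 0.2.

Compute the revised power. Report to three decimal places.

Power ≈ 0.802

δ = d·√n = 0.17 × √99 = 1.6915 (unchanged). New critical value: z_{0.2} = 0.842.
Revised power = Φ(δ − 0.842) = Φ(0.850) = 0.8023.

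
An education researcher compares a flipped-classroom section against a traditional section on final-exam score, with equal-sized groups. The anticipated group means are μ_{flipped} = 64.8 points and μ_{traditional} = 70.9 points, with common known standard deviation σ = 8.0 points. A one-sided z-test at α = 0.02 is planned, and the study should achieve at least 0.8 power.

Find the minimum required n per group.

Standardized effect: d = |μ_{flipped} − μ_{traditional}| / σ = |64.8 − 70.9| / 8.0 = 0.7625
For power 0.8 need Φ(δ − z_{0.02}) = 0.8, so δ = z_{0.02} + z_{0.20} = 2.054 + 0.842 = 2.895.
δ = d·√(n/2) ⇒ n = 2(δ/d)² = 2 × (2.895 / 0.7625)² = 28.84.
Rounding up, n = 29 per group.

n = 29 per group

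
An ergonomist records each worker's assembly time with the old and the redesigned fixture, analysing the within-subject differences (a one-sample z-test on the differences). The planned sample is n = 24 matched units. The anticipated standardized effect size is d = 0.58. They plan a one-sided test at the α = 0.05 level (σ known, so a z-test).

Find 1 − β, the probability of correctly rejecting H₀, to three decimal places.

Noncentrality parameter: λ = d·√n = 0.58 × √24 = 2.8414
Critical value for a one-sided test at α = 0.05: z_α = 1.645.
Power = Φ(λ − 1.645) = Φ(1.197) = 0.8843.

Power ≈ 0.884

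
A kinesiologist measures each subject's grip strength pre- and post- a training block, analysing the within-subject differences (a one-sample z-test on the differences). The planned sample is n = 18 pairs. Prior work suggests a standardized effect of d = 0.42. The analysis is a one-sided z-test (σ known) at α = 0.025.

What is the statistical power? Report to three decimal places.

Power ≈ 0.429

Noncentrality parameter: δ = d·√n = 0.42 × √18 = 1.7819
One-sided α = 0.025 → critical value z_{0.025} = 1.960.
Power = Φ(δ − 1.960) = Φ(-0.178) = 0.4293.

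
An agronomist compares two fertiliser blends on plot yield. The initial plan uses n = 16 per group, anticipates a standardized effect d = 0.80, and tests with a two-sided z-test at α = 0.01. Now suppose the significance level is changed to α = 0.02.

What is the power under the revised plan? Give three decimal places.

δ = d·√(n/2) = 0.80 × √(16/2) = 2.2627 (unchanged). New critical value: z_{0.01} = 2.326.
Revised power = Φ(δ − 2.326) + Φ(−δ − 2.326) = Φ(-0.064) + Φ(-4.589) = 0.4746 + 0.0000 = 0.4746.

Power ≈ 0.475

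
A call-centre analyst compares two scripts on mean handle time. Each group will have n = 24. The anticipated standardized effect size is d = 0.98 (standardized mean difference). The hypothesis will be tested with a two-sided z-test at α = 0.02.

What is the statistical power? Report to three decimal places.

Power ≈ 0.857

Noncentrality parameter: δ = d·√(n/2) = 0.98 × √(24/2) = 3.3948
Two-sided α = 0.02 → critical value z_{0.01} = 2.326.
Power = Φ(δ − 2.326) + Φ(−δ − 2.326) = Φ(1.068) + Φ(-5.721) = 0.8573 + 0.0000 = 0.8573.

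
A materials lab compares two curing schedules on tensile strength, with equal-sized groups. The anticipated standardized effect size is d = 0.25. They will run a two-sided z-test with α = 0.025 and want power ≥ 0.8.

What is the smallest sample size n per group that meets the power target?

n = 305 per group

For power 0.8 need Φ(δ − z_{0.0125}) = 0.8, so δ = z_{0.0125} + z_{0.20} = 2.241 + 0.842 = 3.083.
(The Φ(−δ − z_{α/2}) term is vanishingly small for δ > 0 and is dropped in the standard sample-size formula.)
δ = d·√(n/2) ⇒ n = 2(δ/d)² = 2 × (3.083 / 0.25)² = 304.16.
Rounding up, n = 305 per group.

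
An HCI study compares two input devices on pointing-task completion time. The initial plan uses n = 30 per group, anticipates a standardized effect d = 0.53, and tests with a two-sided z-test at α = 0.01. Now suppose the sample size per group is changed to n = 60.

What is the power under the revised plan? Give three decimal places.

Power ≈ 0.628

With n = 60 per group: δ = d·√(n/2) = 0.53 × √(60/2) = 2.9029. Critical value z_{0.005} = 2.576.
Revised power = Φ(δ − 2.576) + Φ(−δ − 2.576) = Φ(0.327) + Φ(-5.479) = 0.6282 + 0.0000 = 0.6282.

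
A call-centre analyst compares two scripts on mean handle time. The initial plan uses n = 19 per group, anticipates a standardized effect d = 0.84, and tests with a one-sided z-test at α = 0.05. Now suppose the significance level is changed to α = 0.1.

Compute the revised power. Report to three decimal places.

δ = d·√(n/2) = 0.84 × √(19/2) = 2.5891 (unchanged). New critical value: z_{0.1} = 1.282.
Revised power = Φ(δ − 1.282) = Φ(1.308) = 0.9045.

Power ≈ 0.904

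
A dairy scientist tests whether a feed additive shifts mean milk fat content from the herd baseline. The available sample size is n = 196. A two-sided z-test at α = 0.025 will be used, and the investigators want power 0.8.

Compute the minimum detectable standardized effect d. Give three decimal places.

Need Φ(δ − 2.241) = 0.8, so δ = 2.241 + 0.842 = 3.083.
(Lower-tail contribution to power is negligible for δ > 0.)
δ = d·√n ⇒ d = δ/√n = 3.083/√196 = 0.2202.

d ≈ 0.220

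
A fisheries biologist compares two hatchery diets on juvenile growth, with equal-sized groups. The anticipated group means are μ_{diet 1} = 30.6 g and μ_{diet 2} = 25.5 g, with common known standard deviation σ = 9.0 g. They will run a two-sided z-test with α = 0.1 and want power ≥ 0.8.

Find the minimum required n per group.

Standardized effect: d = |μ_{diet 1} − μ_{diet 2}| / σ = |30.6 − 25.5| / 9.0 = 0.5667
For power 0.8 need Φ(δ − z_{0.05}) = 0.8, so δ = z_{0.05} + z_{0.20} = 1.645 + 0.842 = 2.486.
(For δ > 0 the lower-tail rejection region contributes negligibly to power, so the one-term inversion is standard.)
δ = d·√(n/2) ⇒ n = 2(δ/d)² = 2 × (2.486 / 0.5667)² = 38.51.
Round up to the next whole unit.

n = 39 per group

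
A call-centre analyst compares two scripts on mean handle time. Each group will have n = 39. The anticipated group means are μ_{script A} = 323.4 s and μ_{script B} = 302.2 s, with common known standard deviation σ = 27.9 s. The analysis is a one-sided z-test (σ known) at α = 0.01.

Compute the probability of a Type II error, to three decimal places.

β ≈ 0.152

Standardized effect: d = |μ_{script A} − μ_{script B}| / σ = |323.4 − 302.2| / 27.9 = 0.7599
Noncentrality parameter: δ = d·√(n/2) = 0.7599 × √(39/2) = 3.3554
Critical value for a one-sided test at α = 0.01: z_α = 2.326.
Power = Φ(δ − 2.326) = Φ(1.029) = 0.8483.
Type II error: β = 1 − power = 1 − 0.8483 = 0.1517.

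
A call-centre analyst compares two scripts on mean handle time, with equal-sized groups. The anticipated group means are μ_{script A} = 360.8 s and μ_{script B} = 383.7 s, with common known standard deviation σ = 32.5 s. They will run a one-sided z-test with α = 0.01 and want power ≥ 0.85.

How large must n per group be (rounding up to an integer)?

n = 46 per group

Standardized effect: d = |μ_{script A} − μ_{script B}| / σ = |360.8 − 383.7| / 32.5 = 0.7046
For power 0.85 need Φ(δ − z_{0.01}) = 0.85, so δ = z_{0.01} + z_{0.15} = 2.326 + 1.036 = 3.363.
δ = d·√(n/2) ⇒ n = 2(δ/d)² = 2 × (3.363 / 0.7046)² = 45.55.
Rounding up, n = 46 per group.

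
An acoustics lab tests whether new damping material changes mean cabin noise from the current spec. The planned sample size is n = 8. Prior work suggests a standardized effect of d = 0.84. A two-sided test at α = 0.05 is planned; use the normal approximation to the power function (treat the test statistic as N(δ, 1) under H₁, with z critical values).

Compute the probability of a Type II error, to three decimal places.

β ≈ 0.339

Noncentrality parameter: δ = d·√n = 0.84 × √8 = 2.3759
Two-sided α = 0.05 → critical value z_{0.025} = 1.960.
Power = Φ(δ − 1.960) + Φ(−δ − 1.960) = Φ(0.416) + Φ(-4.336) = 0.6613 + 0.0000 = 0.6613.
Type II error: β = 1 − power = 1 − 0.6613 = 0.3387.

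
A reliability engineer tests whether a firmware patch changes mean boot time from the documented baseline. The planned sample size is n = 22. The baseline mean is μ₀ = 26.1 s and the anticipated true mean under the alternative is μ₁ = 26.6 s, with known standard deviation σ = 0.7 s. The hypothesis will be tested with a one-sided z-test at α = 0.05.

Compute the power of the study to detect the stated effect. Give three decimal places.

Standardized effect: d = |μ₁ − μ₀| / σ = |26.6 − 26.1| / 0.7 = 0.7143
Noncentrality parameter: δ = d·√n = 0.7143 × √22 = 3.3503
One-sided α = 0.05 → critical value z_{0.05} = 1.645.
Power = P(Z > 1.645 − δ) = Φ(1.705) = 0.9559.

Power ≈ 0.956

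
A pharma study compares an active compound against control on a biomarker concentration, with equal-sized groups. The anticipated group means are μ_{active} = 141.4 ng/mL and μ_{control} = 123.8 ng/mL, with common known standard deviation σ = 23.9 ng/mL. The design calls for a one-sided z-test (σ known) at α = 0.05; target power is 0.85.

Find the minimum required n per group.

Standardized effect: d = |μ_{active} − μ_{control}| / σ = |141.4 − 123.8| / 23.9 = 0.7364
Set Φ(δ − 1.645) = 0.85; then δ − 1.645 = Φ⁻¹(0.85) = 1.036, giving δ = 2.681.
δ = d·√(n/2) ⇒ n = 2(δ/d)² = 2 × (2.681 / 0.7364)² = 26.51.
Round up to the next whole unit.

n = 27 per group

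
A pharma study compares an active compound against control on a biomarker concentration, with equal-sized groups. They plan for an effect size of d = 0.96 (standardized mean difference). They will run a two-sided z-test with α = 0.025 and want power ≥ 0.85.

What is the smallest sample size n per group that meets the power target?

n = 24 per group

Set Φ(δ − 2.241) = 0.85; then δ − 2.241 = Φ⁻¹(0.85) = 1.036, giving δ = 3.278.
(Ignoring the negligible lower-tail rejection probability gives the usual closed-form inversion.)
δ = d·√(n/2) ⇒ n = 2(δ/d)² = 2 × (3.278 / 0.96)² = 23.32.
Rounding up, n = 24 per group.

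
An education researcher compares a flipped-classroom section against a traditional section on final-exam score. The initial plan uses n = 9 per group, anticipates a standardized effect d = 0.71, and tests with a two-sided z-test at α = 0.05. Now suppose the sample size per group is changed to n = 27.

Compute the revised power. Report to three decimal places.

Power ≈ 0.742

With n = 27 per group: δ = d·√(n/2) = 0.71 × √(27/2) = 2.6087. Critical value z_{0.025} = 1.960.
Revised power = Φ(δ − 1.960) + Φ(−δ − 1.960) = Φ(0.649) + Φ(-4.569) = 0.7417 + 0.0000 = 0.7418.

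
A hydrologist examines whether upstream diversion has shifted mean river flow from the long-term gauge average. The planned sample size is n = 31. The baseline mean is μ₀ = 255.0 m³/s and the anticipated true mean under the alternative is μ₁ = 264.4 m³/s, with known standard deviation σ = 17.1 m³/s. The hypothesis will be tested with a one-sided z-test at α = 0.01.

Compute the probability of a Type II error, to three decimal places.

Standardized effect: d = |μ₁ − μ₀| / σ = |264.4 − 255.0| / 17.1 = 0.5497
Noncentrality parameter: δ = d·√n = 0.5497 × √31 = 3.0606
Critical value for a one-sided test at α = 0.01: z_α = 2.326.
Power = P(Z > 2.326 − δ) = Φ(0.734) = 0.7686.
Type II error: β = 1 − power = 1 − 0.7686 = 0.2314.

β ≈ 0.231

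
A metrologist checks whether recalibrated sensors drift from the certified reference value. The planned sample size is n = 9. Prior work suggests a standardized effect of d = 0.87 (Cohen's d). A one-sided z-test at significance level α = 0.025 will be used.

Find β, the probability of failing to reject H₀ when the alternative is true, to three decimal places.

Noncentrality parameter: δ = d·√n = 0.87 × √9 = 2.6100
One-sided α = 0.025 → critical value z_{0.025} = 1.960.
Power = P(Z > 1.960 − δ) = Φ(0.650) = 0.7422.
Type II error: β = 1 − power = 1 − 0.7422 = 0.2578.

β ≈ 0.258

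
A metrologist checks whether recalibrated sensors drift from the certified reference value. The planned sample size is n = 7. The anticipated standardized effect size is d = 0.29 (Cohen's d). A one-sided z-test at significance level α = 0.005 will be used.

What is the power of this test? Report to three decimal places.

Noncentrality parameter: δ = d·√n = 0.29 × √7 = 0.7673
One-sided α = 0.005 → critical value z_{0.005} = 2.576.
Power = P(Z > 2.576 − δ) = Φ(-1.809) = 0.0353.

Power ≈ 0.035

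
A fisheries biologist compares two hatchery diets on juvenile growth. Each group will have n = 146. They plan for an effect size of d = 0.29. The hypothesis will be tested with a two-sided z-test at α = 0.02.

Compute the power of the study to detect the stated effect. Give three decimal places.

Power ≈ 0.560

Noncentrality parameter: δ = d·√(n/2) = 0.29 × √(146/2) = 2.4778
Critical value for a two-sided test at α = 0.02: z_{α/2} = 2.326.
Power = Φ(δ − 2.326) + Φ(−δ − 2.326) = Φ(0.151) + Φ(-4.804) = 0.5602 + 0.0000 = 0.5602.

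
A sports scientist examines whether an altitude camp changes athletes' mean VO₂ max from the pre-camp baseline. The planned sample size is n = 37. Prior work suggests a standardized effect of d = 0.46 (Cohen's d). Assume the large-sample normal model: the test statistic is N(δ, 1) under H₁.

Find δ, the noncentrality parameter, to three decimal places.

δ = d·√n = 0.46 × √37 = 2.7981

δ ≈ 2.798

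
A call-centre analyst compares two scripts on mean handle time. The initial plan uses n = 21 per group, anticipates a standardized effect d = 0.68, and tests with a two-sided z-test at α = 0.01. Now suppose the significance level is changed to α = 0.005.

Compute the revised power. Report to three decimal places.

δ = d·√(n/2) = 0.68 × √(21/2) = 2.2035 (unchanged). New critical value: z_{0.0025} = 2.807.
Revised power = Φ(δ − 2.807) + Φ(−δ − 2.807) = Φ(-0.604) + Φ(-5.010) = 0.2731 + 0.0000 = 0.2731.

Power ≈ 0.273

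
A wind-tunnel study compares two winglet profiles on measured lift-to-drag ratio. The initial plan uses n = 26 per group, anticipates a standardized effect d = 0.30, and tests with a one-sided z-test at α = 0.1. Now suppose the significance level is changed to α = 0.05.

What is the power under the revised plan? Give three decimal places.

δ = d·√(n/2) = 0.30 × √(26/2) = 1.0817 (unchanged). New critical value: z_{0.05} = 1.645.
Revised power = P(Z > 1.645 − δ) = Φ(-0.563) = 0.2867.

Power ≈ 0.287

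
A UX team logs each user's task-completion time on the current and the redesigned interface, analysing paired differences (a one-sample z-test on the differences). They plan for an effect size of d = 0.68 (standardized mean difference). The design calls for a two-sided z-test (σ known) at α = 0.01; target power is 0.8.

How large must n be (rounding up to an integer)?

For power 0.8 need Φ(δ − z_{0.005}) = 0.8, so δ = z_{0.005} + z_{0.20} = 2.576 + 0.842 = 3.417.
(The Φ(−δ − z_{α/2}) term is vanishingly small for δ > 0 and is dropped in the standard sample-size formula.)
δ = d·√n ⇒ n = (δ/d)² = (3.417 / 0.68)² = 25.26.
Rounding up, n = 26.

n = 26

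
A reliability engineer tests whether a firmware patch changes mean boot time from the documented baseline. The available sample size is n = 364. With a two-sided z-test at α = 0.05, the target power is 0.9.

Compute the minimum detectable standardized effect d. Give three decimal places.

d ≈ 0.170

Required noncentrality: δ = z_{0.025} + z_{0.10} = 1.960 + 1.282 = 3.242.
(The second rejection-region term Φ(−δ − z_{α/2}) is negligible and dropped.)
δ = d·√n ⇒ d = δ/√n = 3.242/√364 = 0.1699.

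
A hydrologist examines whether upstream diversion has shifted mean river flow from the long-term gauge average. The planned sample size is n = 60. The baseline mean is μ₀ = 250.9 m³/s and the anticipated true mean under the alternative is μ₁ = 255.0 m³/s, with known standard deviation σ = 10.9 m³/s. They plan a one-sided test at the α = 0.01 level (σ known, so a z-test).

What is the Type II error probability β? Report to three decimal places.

β ≈ 0.279

Standardized effect: d = |μ₁ − μ₀| / σ = |255.0 − 250.9| / 10.9 = 0.3761
Noncentrality parameter: δ = d·√n = 0.3761 × √60 = 2.9136
One-sided α = 0.01 → critical value z_{0.01} = 2.326.
Power = P(Z > 2.326 − δ) = Φ(0.587) = 0.7215.
Type II error: β = 1 − power = 1 − 0.7215 = 0.2785.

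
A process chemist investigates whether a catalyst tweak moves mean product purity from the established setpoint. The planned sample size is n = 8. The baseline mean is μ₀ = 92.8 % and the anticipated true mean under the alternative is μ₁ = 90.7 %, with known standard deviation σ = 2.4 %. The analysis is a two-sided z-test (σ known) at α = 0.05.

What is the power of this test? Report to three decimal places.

Power ≈ 0.697

Standardized effect: d = |μ₁ − μ₀| / σ = |90.7 − 92.8| / 2.4 = 0.8750
Noncentrality parameter: δ = d·√n = 0.8750 × √8 = 2.4749
Two-sided α = 0.05 → critical value z_{0.025} = 1.960.
Power = Φ(δ − 1.960) + Φ(−δ − 1.960) = Φ(0.515) + Φ(-4.435) = 0.6967 + 0.0000 = 0.6967.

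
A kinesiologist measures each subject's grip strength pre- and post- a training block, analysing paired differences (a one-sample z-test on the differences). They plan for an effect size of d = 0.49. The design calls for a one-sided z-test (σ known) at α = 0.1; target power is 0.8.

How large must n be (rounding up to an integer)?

Set Φ(δ − 1.282) = 0.8; then δ − 1.282 = Φ⁻¹(0.8) = 0.842, giving δ = 2.123.
δ = d·√n ⇒ n = (δ/d)² = (2.123 / 0.49)² = 18.77.
Round up to the next whole unit.

n = 19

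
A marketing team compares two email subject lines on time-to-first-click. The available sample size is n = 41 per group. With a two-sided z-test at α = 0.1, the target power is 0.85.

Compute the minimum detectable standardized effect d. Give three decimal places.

d ≈ 0.592

Need Φ(δ − 1.645) = 0.85, so δ = 1.645 + 1.036 = 2.681.
(The second rejection-region term Φ(−δ − z_{α/2}) is negligible and dropped.)
δ = d·√(n/2) ⇒ d = δ/√(n/2) = 2.681/√(41/2) = 0.5922.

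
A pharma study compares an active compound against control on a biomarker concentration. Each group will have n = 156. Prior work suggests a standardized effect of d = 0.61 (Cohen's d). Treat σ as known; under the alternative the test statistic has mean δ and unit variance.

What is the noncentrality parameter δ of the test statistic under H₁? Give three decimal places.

δ = d·√(n/2) = 0.61 × √(156/2) = 5.3874

δ ≈ 5.387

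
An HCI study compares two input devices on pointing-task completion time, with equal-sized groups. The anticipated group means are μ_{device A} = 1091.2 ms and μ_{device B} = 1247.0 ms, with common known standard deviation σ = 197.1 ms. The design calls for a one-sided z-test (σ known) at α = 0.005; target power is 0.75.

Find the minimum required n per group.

n = 34 per group

Standardized effect: d = |μ_{device A} − μ_{device B}| / σ = |1091.2 − 1247.0| / 197.1 = 0.7905
Set Φ(δ − 2.576) = 0.75; then δ − 2.576 = Φ⁻¹(0.75) = 0.674, giving δ = 3.250.
δ = d·√(n/2) ⇒ n = 2(δ/d)² = 2 × (3.250 / 0.7905)² = 33.82.
Rounding up, n = 34 per group.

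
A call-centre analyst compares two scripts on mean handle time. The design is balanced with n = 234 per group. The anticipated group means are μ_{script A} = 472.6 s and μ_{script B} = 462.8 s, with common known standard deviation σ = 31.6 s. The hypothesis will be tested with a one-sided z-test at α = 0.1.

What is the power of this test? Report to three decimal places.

Power ≈ 0.981

Standardized effect: d = |μ_{script A} − μ_{script B}| / σ = |472.6 − 462.8| / 31.6 = 0.3101
Noncentrality parameter: δ = d·√(n/2) = 0.3101 × √(234/2) = 3.3545
Critical value for a one-sided test at α = 0.1: z_α = 1.282.
Power = Φ(δ − 1.282) = Φ(2.073) = 0.9809.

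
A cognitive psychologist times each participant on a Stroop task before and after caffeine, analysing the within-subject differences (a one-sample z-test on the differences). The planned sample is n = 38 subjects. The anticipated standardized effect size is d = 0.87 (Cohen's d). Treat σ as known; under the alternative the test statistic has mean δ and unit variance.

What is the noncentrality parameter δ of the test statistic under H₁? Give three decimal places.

δ ≈ 5.363

δ = d·√n = 0.87 × √38 = 5.3630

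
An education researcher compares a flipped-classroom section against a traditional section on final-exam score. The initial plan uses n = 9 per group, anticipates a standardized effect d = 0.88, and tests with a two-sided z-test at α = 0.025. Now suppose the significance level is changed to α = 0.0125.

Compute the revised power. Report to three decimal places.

Power ≈ 0.264

δ = d·√(n/2) = 0.88 × √(9/2) = 1.8668 (unchanged). New critical value: z_{0.0063} = 2.498.
Revised power = Φ(δ − 2.498) + Φ(−δ − 2.498) = Φ(-0.631) + Φ(-4.364) = 0.2640 + 0.0000 = 0.2640.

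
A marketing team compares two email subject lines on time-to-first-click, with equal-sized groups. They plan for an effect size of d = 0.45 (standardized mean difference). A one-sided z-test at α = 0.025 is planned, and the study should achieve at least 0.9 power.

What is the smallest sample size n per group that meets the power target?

n = 104 per group

For power 0.9 need Φ(δ − z_{0.025}) = 0.9, so δ = z_{0.025} + z_{0.10} = 1.960 + 1.282 = 3.242.
δ = d·√(n/2) ⇒ n = 2(δ/d)² = 2 × (3.242 / 0.45)² = 103.78.
Rounding up, n = 104 per group.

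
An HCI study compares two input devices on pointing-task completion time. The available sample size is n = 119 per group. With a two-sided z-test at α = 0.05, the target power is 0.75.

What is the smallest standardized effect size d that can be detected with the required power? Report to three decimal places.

d ≈ 0.342

Required noncentrality: δ = z_{0.025} + z_{0.25} = 1.960 + 0.674 = 2.634.
(Lower-tail contribution to power is negligible for δ > 0.)
δ = d·√(n/2) ⇒ d = δ/√(n/2) = 2.634/√(119/2) = 0.3415.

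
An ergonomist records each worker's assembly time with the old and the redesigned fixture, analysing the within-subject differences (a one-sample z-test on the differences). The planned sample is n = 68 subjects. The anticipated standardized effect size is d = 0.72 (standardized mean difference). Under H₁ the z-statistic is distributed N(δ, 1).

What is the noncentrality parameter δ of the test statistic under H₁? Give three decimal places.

The noncentrality parameter scales effect size by the design's sample-size factor: δ = d·√n = 0.72 × √68 = 5.9373

δ ≈ 5.937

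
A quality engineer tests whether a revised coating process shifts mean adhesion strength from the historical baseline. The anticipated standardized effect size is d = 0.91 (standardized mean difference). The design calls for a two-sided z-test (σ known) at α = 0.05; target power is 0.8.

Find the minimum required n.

n = 10

Set Φ(δ − 1.960) = 0.8; then δ − 1.960 = Φ⁻¹(0.8) = 0.842, giving δ = 2.802.
(Ignoring the negligible lower-tail rejection probability gives the usual closed-form inversion.)
δ = d·√n ⇒ n = (δ/d)² = (2.802 / 0.91)² = 9.48.
Round up to the next whole unit.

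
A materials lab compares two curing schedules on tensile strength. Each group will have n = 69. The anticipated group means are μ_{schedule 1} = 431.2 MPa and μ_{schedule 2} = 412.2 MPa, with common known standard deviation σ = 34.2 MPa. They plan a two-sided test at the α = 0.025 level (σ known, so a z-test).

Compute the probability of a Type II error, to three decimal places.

Standardized effect: d = |μ_{schedule 1} − μ_{schedule 2}| / σ = |431.2 − 412.2| / 34.2 = 0.5556
Noncentrality parameter: δ = d·√(n/2) = 0.5556 × √(69/2) = 3.2632
Two-sided α = 0.025 → critical value z_{0.0125} = 2.241.
Power = Φ(δ − 2.241) + Φ(−δ − 2.241) = Φ(1.022) + Φ(-5.505) = 0.8465 + 0.0000 = 0.8465.
Type II error: β = 1 − power = 1 − 0.8465 = 0.1535.

β ≈ 0.153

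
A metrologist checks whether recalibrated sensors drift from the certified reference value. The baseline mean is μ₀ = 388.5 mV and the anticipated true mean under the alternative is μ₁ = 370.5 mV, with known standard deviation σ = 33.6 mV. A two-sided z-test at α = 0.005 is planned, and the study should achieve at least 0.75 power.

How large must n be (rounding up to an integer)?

Standardized effect: d = |μ₁ − μ₀| / σ = |370.5 − 388.5| / 33.6 = 0.5357
For power 0.75 need Φ(δ − z_{0.0025}) = 0.75, so δ = z_{0.0025} + z_{0.25} = 2.807 + 0.674 = 3.482.
(For δ > 0 the lower-tail rejection region contributes negligibly to power, so the one-term inversion is standard.)
δ = d·√n ⇒ n = (δ/d)² = (3.482 / 0.5357)² = 42.23.
Rounding up, n = 43.

n = 43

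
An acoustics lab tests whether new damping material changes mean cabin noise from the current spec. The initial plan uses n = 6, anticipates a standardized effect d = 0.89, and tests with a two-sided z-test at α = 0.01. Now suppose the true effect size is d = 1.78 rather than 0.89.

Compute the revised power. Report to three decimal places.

Power ≈ 0.963

With d = 1.78: δ = d·√n = 1.78 × √6 = 4.3601. Critical value z_{0.005} = 2.576.
Revised power = Φ(δ − 2.576) + Φ(−δ − 2.576) = Φ(1.784) + Φ(-6.936) = 0.9628 + 0.0000 = 0.9628.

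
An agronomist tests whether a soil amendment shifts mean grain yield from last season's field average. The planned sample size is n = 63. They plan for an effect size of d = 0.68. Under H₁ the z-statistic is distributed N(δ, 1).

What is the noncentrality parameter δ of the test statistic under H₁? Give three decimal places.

The noncentrality parameter scales effect size by the design's sample-size factor: δ = d·√n = 0.68 × √63 = 5.3973

δ ≈ 5.397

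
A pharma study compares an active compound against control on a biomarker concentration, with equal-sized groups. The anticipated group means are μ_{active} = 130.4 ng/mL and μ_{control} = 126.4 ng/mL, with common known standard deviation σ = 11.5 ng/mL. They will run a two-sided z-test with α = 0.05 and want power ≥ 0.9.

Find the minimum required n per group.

n = 174 per group

Standardized effect: d = |μ_{active} − μ_{control}| / σ = |130.4 − 126.4| / 11.5 = 0.3478
Set Φ(δ − 1.960) = 0.9; then δ − 1.960 = Φ⁻¹(0.9) = 1.282, giving δ = 3.242.
(The Φ(−δ − z_{α/2}) term is vanishingly small for δ > 0 and is dropped in the standard sample-size formula.)
δ = d·√(n/2) ⇒ n = 2(δ/d)² = 2 × (3.242 / 0.3478)² = 173.70.
Rounding up, n = 174 per group.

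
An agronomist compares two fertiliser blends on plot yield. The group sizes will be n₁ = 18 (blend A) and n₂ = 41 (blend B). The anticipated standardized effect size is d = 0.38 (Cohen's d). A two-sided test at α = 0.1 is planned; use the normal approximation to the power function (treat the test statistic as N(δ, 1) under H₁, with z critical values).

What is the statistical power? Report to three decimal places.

Noncentrality parameter: δ = d / √(1/n₁ + 1/n₂) = 0.38 / √(1/18 + 1/41) = 1.3440
Critical value for a two-sided test at α = 0.1: z_{α/2} = 1.645.
Power = Φ(δ − 1.645) + Φ(−δ − 1.645) = Φ(-0.301) + Φ(-2.989) = 0.3817 + 0.0014 = 0.3831.

Power ≈ 0.383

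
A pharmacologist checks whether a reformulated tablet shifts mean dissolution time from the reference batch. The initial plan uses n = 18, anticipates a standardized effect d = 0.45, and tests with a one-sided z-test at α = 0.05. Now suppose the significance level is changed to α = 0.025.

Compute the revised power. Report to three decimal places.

δ = d·√n = 0.45 × √18 = 1.9092 (unchanged). New critical value: z_{0.025} = 1.960.
Revised power = P(Z > 1.960 − δ) = Φ(-0.051) = 0.4798.

Power ≈ 0.480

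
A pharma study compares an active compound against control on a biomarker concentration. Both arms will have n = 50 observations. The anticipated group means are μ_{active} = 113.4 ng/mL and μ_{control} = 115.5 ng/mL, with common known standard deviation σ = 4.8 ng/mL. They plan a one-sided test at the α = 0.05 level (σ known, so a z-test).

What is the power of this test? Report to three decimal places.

Standardized effect: d = |μ_{active} − μ_{control}| / σ = |113.4 − 115.5| / 4.8 = 0.4375
Noncentrality parameter: δ = d·√(n/2) = 0.4375 × √(50/2) = 2.1875
Critical value for a one-sided test at α = 0.05: z_α = 1.645.
Power = P(Z > 1.645 − δ) = Φ(0.543) = 0.7063.

Power ≈ 0.706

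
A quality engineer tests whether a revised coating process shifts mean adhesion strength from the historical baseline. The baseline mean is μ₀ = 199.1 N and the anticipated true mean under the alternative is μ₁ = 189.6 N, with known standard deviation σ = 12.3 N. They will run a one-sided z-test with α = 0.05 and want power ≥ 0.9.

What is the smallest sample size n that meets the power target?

n = 15

Standardized effect: d = |μ₁ − μ₀| / σ = |189.6 − 199.1| / 12.3 = 0.7724
For power 0.9 need Φ(δ − z_{0.05}) = 0.9, so δ = z_{0.05} + z_{0.10} = 1.645 + 1.282 = 2.926.
δ = d·√n ⇒ n = (δ/d)² = (2.926 / 0.7724)² = 14.36.
Round up to the next whole unit.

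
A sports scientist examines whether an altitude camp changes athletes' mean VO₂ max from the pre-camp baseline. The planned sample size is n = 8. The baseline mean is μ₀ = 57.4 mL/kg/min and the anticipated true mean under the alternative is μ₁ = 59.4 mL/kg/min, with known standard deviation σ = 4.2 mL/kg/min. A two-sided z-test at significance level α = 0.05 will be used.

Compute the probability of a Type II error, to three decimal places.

Standardized effect: d = |μ₁ − μ₀| / σ = |59.4 − 57.4| / 4.2 = 0.4762
Noncentrality parameter: δ = d·√n = 0.4762 × √8 = 1.3469
Two-sided α = 0.05 → critical value z_{0.025} = 1.960.
Power = Φ(δ − 1.960) + Φ(−δ − 1.960) = Φ(-0.613) + Φ(-3.307) = 0.2699 + 0.0005 = 0.2704.
Type II error: β = 1 − power = 1 − 0.2704 = 0.7296.

β ≈ 0.730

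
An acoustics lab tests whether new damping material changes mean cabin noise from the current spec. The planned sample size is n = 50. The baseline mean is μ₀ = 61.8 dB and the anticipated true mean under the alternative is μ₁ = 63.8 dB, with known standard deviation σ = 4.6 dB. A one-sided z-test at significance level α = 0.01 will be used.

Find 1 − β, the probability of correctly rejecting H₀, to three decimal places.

Standardized effect: d = |μ₁ − μ₀| / σ = |63.8 − 61.8| / 4.6 = 0.4348
Noncentrality parameter: δ = d·√n = 0.4348 × √50 = 3.0744
Critical value for a one-sided test at α = 0.01: z_α = 2.326.
Power = Φ(δ − 2.326) = Φ(0.748) = 0.7728.

Power ≈ 0.773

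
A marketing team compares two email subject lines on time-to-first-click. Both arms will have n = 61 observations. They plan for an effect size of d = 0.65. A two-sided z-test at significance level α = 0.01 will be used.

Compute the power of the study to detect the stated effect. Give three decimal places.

Power ≈ 0.845

Noncentrality parameter: δ = d·√(n/2) = 0.65 × √(61/2) = 3.5897
Two-sided α = 0.01 → critical value z_{0.005} = 2.576.
Power = Φ(δ − 2.576) + Φ(−δ − 2.576) = Φ(1.014) + Φ(-6.166) = 0.8447 + 0.0000 = 0.8447.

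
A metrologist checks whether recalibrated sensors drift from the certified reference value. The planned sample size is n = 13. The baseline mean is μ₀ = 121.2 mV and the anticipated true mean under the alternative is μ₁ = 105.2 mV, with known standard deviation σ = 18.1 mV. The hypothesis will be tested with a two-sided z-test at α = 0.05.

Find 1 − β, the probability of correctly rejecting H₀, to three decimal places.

Standardized effect: d = |μ₁ − μ₀| / σ = |105.2 − 121.2| / 18.1 = 0.8840
Noncentrality parameter: δ = d·√n = 0.8840 × √13 = 3.1872
Two-sided α = 0.05 → critical value z_{0.025} = 1.960.
Power = Φ(δ − 1.960) + Φ(−δ − 1.960) = Φ(1.227) + Φ(-5.147) = 0.8901 + 0.0000 = 0.8901.

Power ≈ 0.890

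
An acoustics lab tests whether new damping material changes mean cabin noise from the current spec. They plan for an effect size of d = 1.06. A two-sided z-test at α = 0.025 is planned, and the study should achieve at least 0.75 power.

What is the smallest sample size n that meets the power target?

Set Φ(δ − 2.241) = 0.75; then δ − 2.241 = Φ⁻¹(0.75) = 0.674, giving δ = 2.916.
(For δ > 0 the lower-tail rejection region contributes negligibly to power, so the one-term inversion is standard.)
δ = d·√n ⇒ n = (δ/d)² = (2.916 / 1.06)² = 7.57.
Rounding up, n = 8.

n = 8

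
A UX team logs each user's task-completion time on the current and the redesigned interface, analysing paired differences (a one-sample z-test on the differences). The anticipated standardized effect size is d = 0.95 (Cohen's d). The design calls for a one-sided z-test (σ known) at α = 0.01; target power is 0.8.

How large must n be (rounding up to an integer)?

For power 0.8 need Φ(δ − z_{0.01}) = 0.8, so δ = z_{0.01} + z_{0.20} = 2.326 + 0.842 = 3.168.
δ = d·√n ⇒ n = (δ/d)² = (3.168 / 0.95)² = 11.12.
Round up to the next whole unit.

n = 12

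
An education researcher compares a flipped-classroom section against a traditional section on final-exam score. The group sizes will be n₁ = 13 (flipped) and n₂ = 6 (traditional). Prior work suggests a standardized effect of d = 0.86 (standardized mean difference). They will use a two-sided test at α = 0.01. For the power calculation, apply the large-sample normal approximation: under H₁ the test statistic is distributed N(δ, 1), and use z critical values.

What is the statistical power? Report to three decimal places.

Power ≈ 0.202

Noncentrality parameter: δ = d / √(1/n₁ + 1/n₂) = 0.86 / √(1/13 + 1/6) = 1.7425
Two-sided α = 0.01 → critical value z_{0.005} = 2.576.
Power = Φ(δ − 2.576) + Φ(−δ − 2.576) = Φ(-0.833) + Φ(-4.318) = 0.2023 + 0.0000 = 0.2023.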